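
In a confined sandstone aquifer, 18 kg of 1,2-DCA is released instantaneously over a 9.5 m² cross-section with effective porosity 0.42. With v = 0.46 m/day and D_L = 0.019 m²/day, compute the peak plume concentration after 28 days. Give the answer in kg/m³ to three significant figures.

1.74 kg/m³

The peak of an instantaneous 1D plume sits at x = vt; there the Gaussian factor is 1 and C_max = M/(n_e·A·√(4πDt)), where n_e·A is the pore area the mass is dissolved in.
√(4πDt) = √(4π × 0.019 × 28) = 2.586 m, so C_max = 18/(0.42 × 9.5 × 2.586) = 1.74 kg/m³.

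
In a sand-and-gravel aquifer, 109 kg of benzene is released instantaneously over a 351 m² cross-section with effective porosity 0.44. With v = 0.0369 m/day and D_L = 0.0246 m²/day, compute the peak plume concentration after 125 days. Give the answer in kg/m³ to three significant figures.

The peak of an instantaneous 1D plume sits at x = vt; there the Gaussian factor is 1 and C_max = M/(n_e·A·√(4πDt)), where n_e·A is the pore area the mass is dissolved in.
√(4πDt) = √(4π × 0.0246 × 125) = 6.216 m, so C_max = 109/(0.44 × 351 × 6.216) = 0.114 kg/m³.

0.114 kg/m³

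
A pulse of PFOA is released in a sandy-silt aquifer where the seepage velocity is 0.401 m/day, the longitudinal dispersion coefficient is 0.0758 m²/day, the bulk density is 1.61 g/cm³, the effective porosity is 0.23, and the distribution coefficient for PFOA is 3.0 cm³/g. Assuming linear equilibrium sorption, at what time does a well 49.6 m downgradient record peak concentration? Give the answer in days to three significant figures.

Retardation factor R = 1 + ρ_b·K_d/n = 1 + 1.61 × 3.0/0.23 = 22.00.
Sorption retards both mechanisms: v_R = v/R = 0.01823 m/day, D_R = D/R = 0.003445 m²/day.
Peak time from v_R²t² + 2D_R t − x² = 0: t = (√(D_R² + v_R²x²) − D_R)/v_R².
√(D_R² + v_R²x²) = √(0.003445² + 0.01823² × 49.6²) = 0.9042; v_R² = 0.0003323.
t = (0.9042 − 0.003445)/0.0003323 = 2710 days.

2710 days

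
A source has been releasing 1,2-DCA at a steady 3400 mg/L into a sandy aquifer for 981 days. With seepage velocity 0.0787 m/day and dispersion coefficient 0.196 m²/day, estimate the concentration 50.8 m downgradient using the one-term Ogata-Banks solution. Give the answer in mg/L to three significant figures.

3100 mg/L

For a continuous step input, C/C₀ ≈ ½·erfc((x−vt)/(2√(Dt))).
vt = 0.0787 × 981 = 77.2047 m and 2√(Dt) = 2√(0.196 × 981) = 27.73 m.
Argument (x−vt)/(2√(Dt)) = (50.8 − 77.2047)/27.73 = -0.9522; ½·erfc(-0.9522) = 0.9109.
C = 3400 × 0.9109 = 3100 mg/L.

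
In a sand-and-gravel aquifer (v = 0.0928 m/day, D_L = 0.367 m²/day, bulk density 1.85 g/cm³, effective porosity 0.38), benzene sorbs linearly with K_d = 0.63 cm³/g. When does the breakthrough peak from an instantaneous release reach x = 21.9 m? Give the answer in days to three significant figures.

Retardation factor R = 1 + ρ_b·K_d/n = 1 + 1.85 × 0.63/0.38 = 4.067.
Sorption retards both mechanisms: v_R = v/R = 0.02282 m/day, D_R = D/R = 0.09024 m²/day.
Peak time from v_R²t² + 2D_R t − x² = 0: t = (√(D_R² + v_R²x²) − D_R)/v_R².
√(D_R² + v_R²x²) = √(0.09024² + 0.02282² × 21.9²) = 0.5078; v_R² = 0.0005208.
t = (0.5078 − 0.09024)/0.0005208 = 802 days.

802 days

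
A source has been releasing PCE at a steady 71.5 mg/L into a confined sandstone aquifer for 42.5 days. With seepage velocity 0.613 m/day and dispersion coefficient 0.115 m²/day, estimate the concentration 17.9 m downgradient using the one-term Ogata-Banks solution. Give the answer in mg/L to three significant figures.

71.2 mg/L

For a continuous step input, C/C₀ ≈ ½·erfc((x−vt)/(2√(Dt))).
vt = 0.613 × 42.5 = 26.0525 m and 2√(Dt) = 2√(0.115 × 42.5) = 4.422 m.
Argument (x−vt)/(2√(Dt)) = (17.9 − 26.0525)/4.422 = -1.844; ½·erfc(-1.844) = 0.9954.
C = 71.5 × 0.9954 = 71.2 mg/L.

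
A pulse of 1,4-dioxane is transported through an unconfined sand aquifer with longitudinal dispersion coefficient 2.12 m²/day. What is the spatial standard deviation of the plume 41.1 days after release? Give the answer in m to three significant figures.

Dispersive spreading gives a Gaussian with σ² = 2Dt; advection only shifts the center.
σ = √(2 × 2.12 × 41.1) = 13.2 m.

13.2 m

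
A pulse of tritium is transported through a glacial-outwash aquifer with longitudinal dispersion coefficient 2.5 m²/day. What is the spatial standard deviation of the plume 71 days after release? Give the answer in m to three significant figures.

18.8 m

Dispersive spreading gives a Gaussian with σ² = 2Dt; advection only shifts the center.
σ = √(2 × 2.5 × 71) = 18.8 m.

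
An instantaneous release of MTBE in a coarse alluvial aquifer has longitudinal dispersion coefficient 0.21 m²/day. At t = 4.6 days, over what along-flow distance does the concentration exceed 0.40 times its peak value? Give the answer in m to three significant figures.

3.76 m

The plume is Gaussian with σ = √(2Dt) = √(2 × 0.21 × 4.6) = 1.390 m.
C/C_peak = exp(−Δx²/(2σ²)) = 0.40 ⇒ Δx = σ·√(−2 ln 0.40) = 1.390 × 1.354 = 1.882 m.
Width = 2Δx = 3.76 m.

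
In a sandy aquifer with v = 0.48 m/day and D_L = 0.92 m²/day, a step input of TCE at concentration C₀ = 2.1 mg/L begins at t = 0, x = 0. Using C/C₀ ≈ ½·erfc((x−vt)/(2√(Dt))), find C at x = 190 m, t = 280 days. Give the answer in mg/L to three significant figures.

0.0150 mg/L

For a continuous step input, C/C₀ ≈ ½·erfc((x−vt)/(2√(Dt))).
vt = 0.48 × 280 = 134.4 m and 2√(Dt) = 2√(0.92 × 280) = 32.10 m.
Argument (x−vt)/(2√(Dt)) = (190 − 134.4)/32.10 = 1.732; ½·erfc(1.732) = 0.007154.
C = 2.1 × 0.007154 = 0.0150 mg/L.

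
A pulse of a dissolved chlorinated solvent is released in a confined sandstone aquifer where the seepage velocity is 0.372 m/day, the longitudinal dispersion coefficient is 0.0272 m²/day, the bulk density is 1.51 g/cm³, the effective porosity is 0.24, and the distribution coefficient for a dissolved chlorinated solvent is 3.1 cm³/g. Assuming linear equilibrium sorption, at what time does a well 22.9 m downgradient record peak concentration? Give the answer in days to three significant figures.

Retardation factor R = 1 + ρ_b·K_d/n = 1 + 1.51 × 3.1/0.24 = 20.50.
Sorption retards both mechanisms: v_R = v/R = 0.01815 m/day, D_R = D/R = 0.001327 m²/day.
Peak time from v_R²t² + 2D_R t − x² = 0: t = (√(D_R² + v_R²x²) − D_R)/v_R².
√(D_R² + v_R²x²) = √(0.001327² + 0.01815² × 22.9²) = 0.4156; v_R² = 0.0003294.
t = (0.4156 − 0.001327)/0.0003294 = 1260 days.

1260 days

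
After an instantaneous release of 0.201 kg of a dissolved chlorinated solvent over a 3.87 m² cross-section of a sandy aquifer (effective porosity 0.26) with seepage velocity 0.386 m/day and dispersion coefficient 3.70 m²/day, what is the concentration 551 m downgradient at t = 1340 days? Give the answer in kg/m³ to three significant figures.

0.000756 kg/m³

For an instantaneous plane source, C(x,t) = M/(n_e·A·√(4πDt)) · exp(−(x−vt)²/(4Dt)), with n_e·A the pore (flow) area.
Plume center vt = 0.386 × 1340 = 517.24 m, so the well at 551 m is 33.76 m downgradient of the peak.
√(4πDt) = 249.6 m, giving peak height M/(n_e·A·√(4πDt)) = 0.201/(0.26 × 3.87 × 249.6) = 0.0008003 kg/m³.
(x−vt)²/(4Dt) = (33.76)²/(4 × 3.70 × 1340) = 0.05747; exp(−0.05747) = 0.9442.
C = 0.0008003 × 0.9442 = 0.000756 kg/m³.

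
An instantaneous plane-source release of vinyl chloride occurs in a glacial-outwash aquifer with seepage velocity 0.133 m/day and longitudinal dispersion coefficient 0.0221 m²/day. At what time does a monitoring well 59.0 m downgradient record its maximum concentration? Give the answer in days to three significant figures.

For the 1D instantaneous-source solution, setting ∂C/∂t = 0 at fixed x gives v²t² + 2Dt − x² = 0, so t = (√(D² + v²x²) − D)/v².
√(D² + v²x²) = √(0.0221² + 0.133² × 59.0²) = 7.847; v² = 0.017689.
t = (7.847 − 0.0221)/0.017689 = 442 days (vs. the pure-advection estimate x/v = 444 d).

442 days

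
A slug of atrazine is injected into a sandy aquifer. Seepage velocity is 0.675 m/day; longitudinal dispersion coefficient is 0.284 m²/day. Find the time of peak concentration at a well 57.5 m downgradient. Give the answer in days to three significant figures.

For the 1D instantaneous-source solution, setting ∂C/∂t = 0 at fixed x gives v²t² + 2Dt − x² = 0, so t = (√(D² + v²x²) − D)/v².
√(D² + v²x²) = √(0.284² + 0.675² × 57.5²) = 38.81; v² = 0.455625.
t = (38.81 − 0.284)/0.455625 = 84.6 days (vs. the pure-advection estimate x/v = 85.2 d).

84.6 days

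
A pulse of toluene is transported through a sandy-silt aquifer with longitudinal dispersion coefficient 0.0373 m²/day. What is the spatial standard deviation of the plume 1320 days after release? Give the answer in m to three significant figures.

Dispersive spreading gives a Gaussian with σ² = 2Dt; advection only shifts the center.
σ = √(2 × 0.0373 × 1320) = 9.92 m.

9.92 m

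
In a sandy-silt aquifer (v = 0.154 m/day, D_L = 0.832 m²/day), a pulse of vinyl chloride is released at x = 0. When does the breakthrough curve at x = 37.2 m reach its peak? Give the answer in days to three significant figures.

For the 1D instantaneous-source solution, setting ∂C/∂t = 0 at fixed x gives v²t² + 2Dt − x² = 0, so t = (√(D² + v²x²) − D)/v².
√(D² + v²x²) = √(0.832² + 0.154² × 37.2²) = 5.789; v² = 0.023716.
t = (5.789 − 0.832)/0.023716 = 209 days (vs. the pure-advection estimate x/v = 242 d).

209 days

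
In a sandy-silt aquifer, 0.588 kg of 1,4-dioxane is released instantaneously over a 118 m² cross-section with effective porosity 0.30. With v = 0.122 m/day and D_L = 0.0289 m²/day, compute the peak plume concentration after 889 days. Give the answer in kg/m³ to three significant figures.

0.000924 kg/m³

The peak of an instantaneous 1D plume sits at x = vt; there the Gaussian factor is 1 and C_max = M/(n_e·A·√(4πDt)), where n_e·A is the pore area the mass is dissolved in.
√(4πDt) = √(4π × 0.0289 × 889) = 17.97 m, so C_max = 0.588/(0.30 × 118 × 17.97) = 0.000924 kg/m³.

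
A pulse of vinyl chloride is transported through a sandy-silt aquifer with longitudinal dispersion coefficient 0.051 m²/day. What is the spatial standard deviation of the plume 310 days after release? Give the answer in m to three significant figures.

5.62 m

Dispersive spreading gives a Gaussian with σ² = 2Dt; advection only shifts the center.
σ = √(2 × 0.051 × 310) = 5.62 m.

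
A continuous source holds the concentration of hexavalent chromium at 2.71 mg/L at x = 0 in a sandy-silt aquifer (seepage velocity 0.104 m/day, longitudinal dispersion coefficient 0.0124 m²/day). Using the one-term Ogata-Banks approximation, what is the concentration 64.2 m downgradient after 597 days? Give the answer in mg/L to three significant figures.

For a continuous step input, C/C₀ ≈ ½·erfc((x−vt)/(2√(Dt))).
vt = 0.104 × 597 = 62.088 m and 2√(Dt) = 2√(0.0124 × 597) = 5.442 m.
Argument (x−vt)/(2√(Dt)) = (64.2 − 62.088)/5.442 = 0.3881; ½·erfc(0.3881) = 0.2916.
C = 2.71 × 0.2916 = 0.790 mg/L.

0.790 mg/L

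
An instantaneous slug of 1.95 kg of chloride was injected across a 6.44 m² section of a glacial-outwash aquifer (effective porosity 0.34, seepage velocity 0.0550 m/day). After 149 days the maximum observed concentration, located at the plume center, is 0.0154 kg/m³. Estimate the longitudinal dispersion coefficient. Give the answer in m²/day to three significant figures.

1.79 m²/day

At the plume center C_max = M/(n_e·A·√(4πDt)), so D = M²/(4πt·(n_e·A·C_max)²).
n_e·A·C_max = 0.34 × 6.44 × 0.0154 = 0.03372 kg/m.
D = 1.95²/(4π × 149 × 0.03372²) = 1.79 m²/day.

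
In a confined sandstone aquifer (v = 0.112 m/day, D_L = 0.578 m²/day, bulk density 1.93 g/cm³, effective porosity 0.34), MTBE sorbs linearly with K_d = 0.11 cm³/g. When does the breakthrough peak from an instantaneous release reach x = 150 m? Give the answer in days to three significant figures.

Retardation factor R = 1 + ρ_b·K_d/n = 1 + 1.93 × 0.11/0.34 = 1.624.
Sorption retards both mechanisms: v_R = v/R = 0.06897 m/day, D_R = D/R = 0.3559 m²/day.
Peak time from v_R²t² + 2D_R t − x² = 0: t = (√(D_R² + v_R²x²) − D_R)/v_R².
√(D_R² + v_R²x²) = √(0.3559² + 0.06897² × 150²) = 10.35; v_R² = 0.004757.
t = (10.35 − 0.3559)/0.004757 = 2100 days.

2100 days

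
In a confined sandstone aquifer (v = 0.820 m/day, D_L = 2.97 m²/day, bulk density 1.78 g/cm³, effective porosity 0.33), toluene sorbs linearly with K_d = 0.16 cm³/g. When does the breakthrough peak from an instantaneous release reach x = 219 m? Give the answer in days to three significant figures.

489 days

Retardation factor R = 1 + ρ_b·K_d/n = 1 + 1.78 × 0.16/0.33 = 1.863.
Sorption retards both mechanisms: v_R = v/R = 0.4402 m/day, D_R = D/R = 1.594 m²/day.
Peak time from v_R²t² + 2D_R t − x² = 0: t = (√(D_R² + v_R²x²) − D_R)/v_R².
√(D_R² + v_R²x²) = √(1.594² + 0.4402² × 219²) = 96.42; v_R² = 0.1938.
t = (96.42 − 1.594)/0.1938 = 489 days.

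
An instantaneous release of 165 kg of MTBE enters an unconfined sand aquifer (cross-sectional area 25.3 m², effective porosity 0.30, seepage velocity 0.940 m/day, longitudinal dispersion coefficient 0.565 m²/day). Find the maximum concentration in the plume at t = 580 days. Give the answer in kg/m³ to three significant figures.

0.339 kg/m³

The peak of an instantaneous 1D plume sits at x = vt; there the Gaussian factor is 1 and C_max = M/(n_e·A·√(4πDt)), where n_e·A is the pore area the mass is dissolved in.
√(4πDt) = √(4π × 0.565 × 580) = 64.17 m, so C_max = 165/(0.30 × 25.3 × 64.17) = 0.339 kg/m³.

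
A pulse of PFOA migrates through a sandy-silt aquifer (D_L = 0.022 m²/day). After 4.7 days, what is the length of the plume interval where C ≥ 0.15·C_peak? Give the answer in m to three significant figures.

The plume is Gaussian with σ = √(2Dt) = √(2 × 0.022 × 4.7) = 0.4548 m.
C/C_peak = exp(−Δx²/(2σ²)) = 0.15 ⇒ Δx = σ·√(−2 ln 0.15) = 0.4548 × 1.948 = 0.8860 m.
Width = 2Δx = 1.77 m.

1.77 m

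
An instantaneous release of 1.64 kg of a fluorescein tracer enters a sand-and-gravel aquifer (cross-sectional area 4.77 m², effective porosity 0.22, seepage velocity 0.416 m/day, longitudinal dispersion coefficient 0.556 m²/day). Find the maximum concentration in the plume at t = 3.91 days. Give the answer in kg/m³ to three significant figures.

The peak of an instantaneous 1D plume sits at x = vt; there the Gaussian factor is 1 and C_max = M/(n_e·A·√(4πDt)), where n_e·A is the pore area the mass is dissolved in.
√(4πDt) = √(4π × 0.556 × 3.91) = 5.227 m, so C_max = 1.64/(0.22 × 4.77 × 5.227) = 0.299 kg/m³.

0.299 kg/m³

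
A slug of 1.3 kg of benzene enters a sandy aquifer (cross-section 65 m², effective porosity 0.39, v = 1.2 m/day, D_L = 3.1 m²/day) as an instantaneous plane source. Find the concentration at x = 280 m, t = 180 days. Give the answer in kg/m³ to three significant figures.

For an instantaneous plane source, C(x,t) = M/(n_e·A·√(4πDt)) · exp(−(x−vt)²/(4Dt)), with n_e·A the pore (flow) area.
Plume center vt = 1.2 × 180 = 216 m, so the well at 280 m is 64 m downgradient of the peak.
√(4πDt) = 83.74 m, giving peak height M/(n_e·A·√(4πDt)) = 1.3/(0.39 × 65 × 83.74) = 0.0006124 kg/m³.
(x−vt)²/(4Dt) = (64)²/(4 × 3.1 × 180) = 1.835; exp(−1.835) = 0.1596.
C = 0.0006124 × 0.1596 = 9.77e-05 kg/m³.

9.77e-05 kg/m³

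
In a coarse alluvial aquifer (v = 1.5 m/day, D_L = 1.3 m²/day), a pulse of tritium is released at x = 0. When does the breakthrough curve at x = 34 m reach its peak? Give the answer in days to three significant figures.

For the 1D instantaneous-source solution, setting ∂C/∂t = 0 at fixed x gives v²t² + 2Dt − x² = 0, so t = (√(D² + v²x²) − D)/v².
√(D² + v²x²) = √(1.3² + 1.5² × 34²) = 51.02; v² = 2.25.
t = (51.02 − 1.3)/2.25 = 22.1 days (vs. the pure-advection estimate x/v = 22.7 d).

22.1 days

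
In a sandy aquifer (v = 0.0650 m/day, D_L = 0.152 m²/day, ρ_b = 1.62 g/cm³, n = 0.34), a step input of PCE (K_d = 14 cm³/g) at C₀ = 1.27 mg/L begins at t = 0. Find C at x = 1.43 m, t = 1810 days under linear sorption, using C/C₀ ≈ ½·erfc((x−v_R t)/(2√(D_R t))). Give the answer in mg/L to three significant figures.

0.690 mg/L

Retardation factor R = 1 + ρ_b·K_d/n = 1 + 1.62 × 14/0.34 = 67.71.
Sorption retards both mechanisms: v_R = v/R = 0.0009600 m/day, D_R = D/R = 0.002245 m²/day.
v_R·t = 0.0009600 × 1810 = 1.7376 m; 2√(D_R t) = 4.032 m; argument = (1.43 − 1.7376)/4.032 = -0.07629.
C = C₀ × ½·erfc(-0.07629) = 1.27 × 0.5430 = 0.690 mg/L.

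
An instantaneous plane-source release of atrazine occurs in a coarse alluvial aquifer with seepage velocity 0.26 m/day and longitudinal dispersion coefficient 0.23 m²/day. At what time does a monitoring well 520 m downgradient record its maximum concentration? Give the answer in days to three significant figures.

For the 1D instantaneous-source solution, setting ∂C/∂t = 0 at fixed x gives v²t² + 2Dt − x² = 0, so t = (√(D² + v²x²) − D)/v².
√(D² + v²x²) = √(0.23² + 0.26² × 520²) = 135.2; v² = 0.0676.
t = (135.2 − 0.23)/0.0676 = 2000 days (vs. the pure-advection estimate x/v = 2000 d).

2000 days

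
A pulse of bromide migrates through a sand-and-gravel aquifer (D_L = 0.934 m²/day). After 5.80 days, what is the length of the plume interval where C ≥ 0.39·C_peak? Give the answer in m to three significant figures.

The plume is Gaussian with σ = √(2Dt) = √(2 × 0.934 × 5.80) = 3.292 m.
C/C_peak = exp(−Δx²/(2σ²)) = 0.39 ⇒ Δx = σ·√(−2 ln 0.39) = 3.292 × 1.372 = 4.517 m.
Width = 2Δx = 9.03 m.

9.03 m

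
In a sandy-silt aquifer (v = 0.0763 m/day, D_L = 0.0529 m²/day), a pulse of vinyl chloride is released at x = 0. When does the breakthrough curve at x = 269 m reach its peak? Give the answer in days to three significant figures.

3520 days

For the 1D instantaneous-source solution, setting ∂C/∂t = 0 at fixed x gives v²t² + 2Dt − x² = 0, so t = (√(D² + v²x²) − D)/v².
√(D² + v²x²) = √(0.0529² + 0.0763² × 269²) = 20.52; v² = 0.00582169.
t = (20.52 − 0.0529)/0.00582169 = 3520 days (vs. the pure-advection estimate x/v = 3530 d).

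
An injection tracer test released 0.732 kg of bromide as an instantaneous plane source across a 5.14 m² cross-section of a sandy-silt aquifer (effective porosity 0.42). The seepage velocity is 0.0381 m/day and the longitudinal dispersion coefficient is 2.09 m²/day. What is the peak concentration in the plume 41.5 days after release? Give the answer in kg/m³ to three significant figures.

0.0103 kg/m³

The peak of an instantaneous 1D plume sits at x = vt; there the Gaussian factor is 1 and C_max = M/(n_e·A·√(4πDt)), where n_e·A is the pore area the mass is dissolved in.
√(4πDt) = √(4π × 2.09 × 41.5) = 33.01 m, so C_max = 0.732/(0.42 × 5.14 × 33.01) = 0.0103 kg/m³.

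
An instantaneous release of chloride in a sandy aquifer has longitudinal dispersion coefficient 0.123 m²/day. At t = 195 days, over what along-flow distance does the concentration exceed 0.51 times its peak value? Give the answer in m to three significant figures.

The plume is Gaussian with σ = √(2Dt) = √(2 × 0.123 × 195) = 6.926 m.
C/C_peak = exp(−Δx²/(2σ²)) = 0.51 ⇒ Δx = σ·√(−2 ln 0.51) = 6.926 × 1.160 = 8.034 m.
Width = 2Δx = 16.1 m.

16.1 m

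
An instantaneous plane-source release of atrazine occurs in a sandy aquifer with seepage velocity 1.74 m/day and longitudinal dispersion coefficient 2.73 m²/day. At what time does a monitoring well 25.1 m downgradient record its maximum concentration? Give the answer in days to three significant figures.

For the 1D instantaneous-source solution, setting ∂C/∂t = 0 at fixed x gives v²t² + 2Dt − x² = 0, so t = (√(D² + v²x²) − D)/v².
√(D² + v²x²) = √(2.73² + 1.74² × 25.1²) = 43.76; v² = 3.0276.
t = (43.76 − 2.73)/3.0276 = 13.6 days (vs. the pure-advection estimate x/v = 14.4 d).

13.6 days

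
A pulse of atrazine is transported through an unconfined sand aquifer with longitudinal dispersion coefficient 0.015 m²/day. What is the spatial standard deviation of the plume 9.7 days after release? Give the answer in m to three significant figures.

Dispersive spreading gives a Gaussian with σ² = 2Dt; advection only shifts the center.
σ = √(2 × 0.015 × 9.7) = 0.539 m.

0.539 m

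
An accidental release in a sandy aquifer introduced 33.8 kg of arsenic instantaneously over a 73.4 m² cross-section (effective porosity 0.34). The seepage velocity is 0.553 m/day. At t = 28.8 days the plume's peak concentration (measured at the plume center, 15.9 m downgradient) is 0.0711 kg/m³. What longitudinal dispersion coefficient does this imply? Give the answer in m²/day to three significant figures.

At the plume center C_max = M/(n_e·A·√(4πDt)), so D = M²/(4πt·(n_e·A·C_max)²).
n_e·A·C_max = 0.34 × 73.4 × 0.0711 = 1.774 kg/m.
D = 33.8²/(4π × 28.8 × 1.774²) = 1.00 m²/day.

1.00 m²/day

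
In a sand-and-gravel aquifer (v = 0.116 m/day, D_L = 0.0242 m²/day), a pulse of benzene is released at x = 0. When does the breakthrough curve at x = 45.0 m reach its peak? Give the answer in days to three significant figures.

386 days

For the 1D instantaneous-source solution, setting ∂C/∂t = 0 at fixed x gives v²t² + 2Dt − x² = 0, so t = (√(D² + v²x²) − D)/v².
√(D² + v²x²) = √(0.0242² + 0.116² × 45.0²) = 5.220; v² = 0.013456.
t = (5.220 − 0.0242)/0.013456 = 386 days (vs. the pure-advection estimate x/v = 388 d).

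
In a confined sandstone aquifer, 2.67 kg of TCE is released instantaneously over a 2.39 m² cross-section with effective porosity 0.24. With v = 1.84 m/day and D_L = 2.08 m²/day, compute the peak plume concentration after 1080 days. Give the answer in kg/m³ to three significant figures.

0.0277 kg/m³

The peak of an instantaneous 1D plume sits at x = vt; there the Gaussian factor is 1 and C_max = M/(n_e·A·√(4πDt)), where n_e·A is the pore area the mass is dissolved in.
√(4πDt) = √(4π × 2.08 × 1080) = 168.0 m, so C_max = 2.67/(0.24 × 2.39 × 168.0) = 0.0277 kg/m³.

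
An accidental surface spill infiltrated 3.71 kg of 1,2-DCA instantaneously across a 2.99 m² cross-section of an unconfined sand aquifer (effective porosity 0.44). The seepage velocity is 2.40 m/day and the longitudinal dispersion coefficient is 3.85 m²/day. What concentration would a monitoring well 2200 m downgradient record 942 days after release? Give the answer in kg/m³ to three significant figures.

For an instantaneous plane source, C(x,t) = M/(n_e·A·√(4πDt)) · exp(−(x−vt)²/(4Dt)), with n_e·A the pore (flow) area.
Plume center vt = 2.40 × 942 = 2260.8 m, so the well at 2200 m is 60.8 m upgradient of the peak.
√(4πDt) = 213.5 m, giving peak height M/(n_e·A·√(4πDt)) = 3.71/(0.44 × 2.99 × 213.5) = 0.01321 kg/m³.
(x−vt)²/(4Dt) = (-60.8)²/(4 × 3.85 × 942) = 0.2548; exp(−0.2548) = 0.7751.
C = 0.01321 × 0.7751 = 0.0102 kg/m³.

0.0102 kg/m³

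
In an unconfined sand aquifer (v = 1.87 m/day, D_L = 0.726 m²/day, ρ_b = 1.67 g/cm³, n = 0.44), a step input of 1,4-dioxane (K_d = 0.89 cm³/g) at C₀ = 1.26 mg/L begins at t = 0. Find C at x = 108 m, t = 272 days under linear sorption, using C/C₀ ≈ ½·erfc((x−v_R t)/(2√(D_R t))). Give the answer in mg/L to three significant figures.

Retardation factor R = 1 + ρ_b·K_d/n = 1 + 1.67 × 0.89/0.44 = 4.378.
Sorption retards both mechanisms: v_R = v/R = 0.4271 m/day, D_R = D/R = 0.1658 m²/day.
v_R·t = 0.4271 × 272 = 116.1712 m; 2√(D_R t) = 13.43 m; argument = (108 − 116.1712)/13.43 = -0.6084.
C = C₀ × ½·erfc(-0.6084) = 1.26 × 0.8052 = 1.01 mg/L.

1.01 mg/L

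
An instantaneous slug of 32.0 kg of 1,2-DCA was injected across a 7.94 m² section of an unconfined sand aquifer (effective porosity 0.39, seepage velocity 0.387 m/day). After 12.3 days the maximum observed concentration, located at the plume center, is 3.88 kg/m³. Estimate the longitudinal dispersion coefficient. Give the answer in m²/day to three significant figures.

0.0459 m²/day

At the plume center C_max = M/(n_e·A·√(4πDt)), so D = M²/(4πt·(n_e·A·C_max)²).
n_e·A·C_max = 0.39 × 7.94 × 3.88 = 12.01 kg/m.
D = 32.0²/(4π × 12.3 × 12.01²) = 0.0459 m²/day.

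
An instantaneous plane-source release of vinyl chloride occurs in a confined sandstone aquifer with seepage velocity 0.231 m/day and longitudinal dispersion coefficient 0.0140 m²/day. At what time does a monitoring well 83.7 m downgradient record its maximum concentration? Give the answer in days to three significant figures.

362 days

For the 1D instantaneous-source solution, setting ∂C/∂t = 0 at fixed x gives v²t² + 2Dt − x² = 0, so t = (√(D² + v²x²) − D)/v².
√(D² + v²x²) = √(0.0140² + 0.231² × 83.7²) = 19.33; v² = 0.053361.
t = (19.33 − 0.0140)/0.053361 = 362 days (vs. the pure-advection estimate x/v = 362 d).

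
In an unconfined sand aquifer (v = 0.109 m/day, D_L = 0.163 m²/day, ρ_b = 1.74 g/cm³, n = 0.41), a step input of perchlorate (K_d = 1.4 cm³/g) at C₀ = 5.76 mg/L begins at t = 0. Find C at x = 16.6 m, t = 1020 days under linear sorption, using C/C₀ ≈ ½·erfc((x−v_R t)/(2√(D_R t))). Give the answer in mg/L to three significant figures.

Retardation factor R = 1 + ρ_b·K_d/n = 1 + 1.74 × 1.4/0.41 = 6.941.
Sorption retards both mechanisms: v_R = v/R = 0.01570 m/day, D_R = D/R = 0.02348 m²/day.
v_R·t = 0.01570 × 1020 = 16.014 m; 2√(D_R t) = 9.788 m; argument = (16.6 − 16.014)/9.788 = 0.05987.
C = C₀ × ½·erfc(0.05987) = 5.76 × 0.4663 = 2.69 mg/L.

2.69 mg/L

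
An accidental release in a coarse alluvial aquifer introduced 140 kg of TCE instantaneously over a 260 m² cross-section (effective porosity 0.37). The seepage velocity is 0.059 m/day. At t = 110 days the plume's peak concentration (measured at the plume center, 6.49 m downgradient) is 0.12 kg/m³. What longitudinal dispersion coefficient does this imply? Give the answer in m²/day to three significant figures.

0.106 m²/day

At the plume center C_max = M/(n_e·A·√(4πDt)), so D = M²/(4πt·(n_e·A·C_max)²).
n_e·A·C_max = 0.37 × 260 × 0.12 = 11.54 kg/m.
D = 140²/(4π × 110 × 11.54²) = 0.106 m²/day.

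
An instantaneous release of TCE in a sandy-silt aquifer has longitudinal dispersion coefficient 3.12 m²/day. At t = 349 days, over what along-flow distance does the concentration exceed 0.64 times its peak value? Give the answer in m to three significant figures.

88.2 m

The plume is Gaussian with σ = √(2Dt) = √(2 × 3.12 × 349) = 46.67 m.
C/C_peak = exp(−Δx²/(2σ²)) = 0.64 ⇒ Δx = σ·√(−2 ln 0.64) = 46.67 × 0.9448 = 44.09 m.
Width = 2Δx = 88.2 m.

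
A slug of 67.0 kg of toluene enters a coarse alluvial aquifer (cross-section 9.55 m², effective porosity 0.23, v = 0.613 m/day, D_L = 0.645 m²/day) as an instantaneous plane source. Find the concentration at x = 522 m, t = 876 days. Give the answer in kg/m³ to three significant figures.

0.328 kg/m³

For an instantaneous plane source, C(x,t) = M/(n_e·A·√(4πDt)) · exp(−(x−vt)²/(4Dt)), with n_e·A the pore (flow) area.
Plume center vt = 0.613 × 876 = 536.988 m, so the well at 522 m is 14.988 m upgradient of the peak.
√(4πDt) = 84.26 m, giving peak height M/(n_e·A·√(4πDt)) = 67.0/(0.23 × 9.55 × 84.26) = 0.3620 kg/m³.
(x−vt)²/(4Dt) = (-14.988)²/(4 × 0.645 × 876) = 0.09939; exp(−0.09939) = 0.9054.
C = 0.3620 × 0.9054 = 0.328 kg/m³.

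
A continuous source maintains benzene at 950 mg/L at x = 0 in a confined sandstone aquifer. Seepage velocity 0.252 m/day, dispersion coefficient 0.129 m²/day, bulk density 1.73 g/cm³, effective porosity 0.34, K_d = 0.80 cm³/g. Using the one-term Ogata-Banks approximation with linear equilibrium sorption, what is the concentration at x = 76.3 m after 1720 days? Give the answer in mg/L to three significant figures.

795 mg/L

Retardation factor R = 1 + ρ_b·K_d/n = 1 + 1.73 × 0.80/0.34 = 5.071.
Sorption retards both mechanisms: v_R = v/R = 0.04969 m/day, D_R = D/R = 0.02544 m²/day.
v_R·t = 0.04969 × 1720 = 85.4668 m; 2√(D_R t) = 13.23 m; argument = (76.3 − 85.4668)/13.23 = -0.6929.
C = C₀ × ½·erfc(-0.6929) = 950 × 0.8364 = 795 mg/L.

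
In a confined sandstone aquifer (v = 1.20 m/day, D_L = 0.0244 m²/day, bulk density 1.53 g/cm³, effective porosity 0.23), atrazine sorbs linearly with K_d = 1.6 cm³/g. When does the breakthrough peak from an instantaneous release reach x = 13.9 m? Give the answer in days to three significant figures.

135 days

Retardation factor R = 1 + ρ_b·K_d/n = 1 + 1.53 × 1.6/0.23 = 11.64.
Sorption retards both mechanisms: v_R = v/R = 0.1031 m/day, D_R = D/R = 0.002096 m²/day.
Peak time from v_R²t² + 2D_R t − x² = 0: t = (√(D_R² + v_R²x²) − D_R)/v_R².
√(D_R² + v_R²x²) = √(0.002096² + 0.1031² × 13.9²) = 1.433; v_R² = 0.01063.
t = (1.433 − 0.002096)/0.01063 = 135 days.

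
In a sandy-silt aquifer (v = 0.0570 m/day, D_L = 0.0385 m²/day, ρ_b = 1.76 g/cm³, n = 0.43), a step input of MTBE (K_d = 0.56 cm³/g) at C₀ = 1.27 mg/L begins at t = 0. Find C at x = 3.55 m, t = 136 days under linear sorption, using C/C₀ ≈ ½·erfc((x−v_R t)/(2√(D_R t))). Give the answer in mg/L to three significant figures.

0.319 mg/L

Retardation factor R = 1 + ρ_b·K_d/n = 1 + 1.76 × 0.56/0.43 = 3.292.
Sorption retards both mechanisms: v_R = v/R = 0.01731 m/day, D_R = D/R = 0.01170 m²/day.
v_R·t = 0.01731 × 136 = 2.35416 m; 2√(D_R t) = 2.523 m; argument = (3.55 − 2.35416)/2.523 = 0.4740.
C = C₀ × ½·erfc(0.4740) = 1.27 × 0.2513 = 0.319 mg/L.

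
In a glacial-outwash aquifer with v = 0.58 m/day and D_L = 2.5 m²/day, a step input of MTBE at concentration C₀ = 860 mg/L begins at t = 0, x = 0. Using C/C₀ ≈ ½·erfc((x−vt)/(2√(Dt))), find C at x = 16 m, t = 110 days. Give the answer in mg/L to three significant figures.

842 mg/L

For a continuous step input, C/C₀ ≈ ½·erfc((x−vt)/(2√(Dt))).
vt = 0.58 × 110 = 63.8 m and 2√(Dt) = 2√(2.5 × 110) = 33.17 m.
Argument (x−vt)/(2√(Dt)) = (16 − 63.8)/33.17 = -1.441; ½·erfc(-1.441) = 0.9792.
C = 860 × 0.9792 = 842 mg/L.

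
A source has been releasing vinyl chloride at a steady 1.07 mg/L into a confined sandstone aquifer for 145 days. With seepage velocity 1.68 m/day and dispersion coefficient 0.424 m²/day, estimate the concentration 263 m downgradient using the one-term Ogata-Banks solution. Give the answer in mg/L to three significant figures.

0.0429 mg/L

For a continuous step input, C/C₀ ≈ ½·erfc((x−vt)/(2√(Dt))).
vt = 1.68 × 145 = 243.6 m and 2√(Dt) = 2√(0.424 × 145) = 15.68 m.
Argument (x−vt)/(2√(Dt)) = (263 − 243.6)/15.68 = 1.237; ½·erfc(1.237) = 0.04011.
C = 1.07 × 0.04011 = 0.0429 mg/L.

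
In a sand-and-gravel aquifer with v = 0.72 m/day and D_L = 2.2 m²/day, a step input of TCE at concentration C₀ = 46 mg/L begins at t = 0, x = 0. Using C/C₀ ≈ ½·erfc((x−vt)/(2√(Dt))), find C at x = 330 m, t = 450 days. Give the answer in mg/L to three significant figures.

20.5 mg/L

For a continuous step input, C/C₀ ≈ ½·erfc((x−vt)/(2√(Dt))).
vt = 0.72 × 450 = 324 m and 2√(Dt) = 2√(2.2 × 450) = 62.93 m.
Argument (x−vt)/(2√(Dt)) = (330 − 324)/62.93 = 0.09534; ½·erfc(0.09534) = 0.4464.
C = 46 × 0.4464 = 20.5 mg/L.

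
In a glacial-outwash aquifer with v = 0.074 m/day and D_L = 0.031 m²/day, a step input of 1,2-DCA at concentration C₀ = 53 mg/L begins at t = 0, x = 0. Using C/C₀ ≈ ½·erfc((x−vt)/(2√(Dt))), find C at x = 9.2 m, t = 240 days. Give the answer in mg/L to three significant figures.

52.3 mg/L

For a continuous step input, C/C₀ ≈ ½·erfc((x−vt)/(2√(Dt))).
vt = 0.074 × 240 = 17.76 m and 2√(Dt) = 2√(0.031 × 240) = 5.455 m.
Argument (x−vt)/(2√(Dt)) = (9.2 − 17.76)/5.455 = -1.569; ½·erfc(-1.569) = 0.9868.
C = 53 × 0.9868 = 52.3 mg/L.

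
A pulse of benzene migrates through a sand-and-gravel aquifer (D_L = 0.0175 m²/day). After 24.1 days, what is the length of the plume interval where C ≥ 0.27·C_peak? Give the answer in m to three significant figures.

The plume is Gaussian with σ = √(2Dt) = √(2 × 0.0175 × 24.1) = 0.9184 m.
C/C_peak = exp(−Δx²/(2σ²)) = 0.27 ⇒ Δx = σ·√(−2 ln 0.27) = 0.9184 × 1.618 = 1.486 m.
Width = 2Δx = 2.97 m.

2.97 m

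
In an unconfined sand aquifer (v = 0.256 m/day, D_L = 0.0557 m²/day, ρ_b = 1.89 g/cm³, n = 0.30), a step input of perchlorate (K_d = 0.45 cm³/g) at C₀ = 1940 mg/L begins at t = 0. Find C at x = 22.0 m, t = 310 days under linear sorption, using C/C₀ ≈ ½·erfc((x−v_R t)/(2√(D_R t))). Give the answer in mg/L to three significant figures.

Retardation factor R = 1 + ρ_b·K_d/n = 1 + 1.89 × 0.45/0.30 = 3.835.
Sorption retards both mechanisms: v_R = v/R = 0.06675 m/day, D_R = D/R = 0.01452 m²/day.
v_R·t = 0.06675 × 310 = 20.6925 m; 2√(D_R t) = 4.243 m; argument = (22.0 − 20.6925)/4.243 = 0.3082.
C = C₀ × ½·erfc(0.3082) = 1940 × 0.3315 = 643 mg/L.

643 mg/L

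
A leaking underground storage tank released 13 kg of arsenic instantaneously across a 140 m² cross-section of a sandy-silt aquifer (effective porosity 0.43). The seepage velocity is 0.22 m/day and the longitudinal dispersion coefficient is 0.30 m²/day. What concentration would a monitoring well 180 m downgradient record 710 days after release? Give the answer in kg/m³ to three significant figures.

For an instantaneous plane source, C(x,t) = M/(n_e·A·√(4πDt)) · exp(−(x−vt)²/(4Dt)), with n_e·A the pore (flow) area.
Plume center vt = 0.22 × 710 = 156.2 m, so the well at 180 m is 23.8 m downgradient of the peak.
√(4πDt) = 51.74 m, giving peak height M/(n_e·A·√(4πDt)) = 13/(0.43 × 140 × 51.74) = 0.004174 kg/m³.
(x−vt)²/(4Dt) = (23.8)²/(4 × 0.30 × 710) = 0.6648; exp(−0.6648) = 0.5144.
C = 0.004174 × 0.5144 = 0.00215 kg/m³.

0.00215 kg/m³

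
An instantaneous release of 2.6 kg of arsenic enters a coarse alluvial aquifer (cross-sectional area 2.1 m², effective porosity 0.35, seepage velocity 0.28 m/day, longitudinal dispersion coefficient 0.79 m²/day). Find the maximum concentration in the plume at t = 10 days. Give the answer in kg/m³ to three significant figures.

0.355 kg/m³

The peak of an instantaneous 1D plume sits at x = vt; there the Gaussian factor is 1 and C_max = M/(n_e·A·√(4πDt)), where n_e·A is the pore area the mass is dissolved in.
√(4πDt) = √(4π × 0.79 × 10) = 9.964 m, so C_max = 2.6/(0.35 × 2.1 × 9.964) = 0.355 kg/m³.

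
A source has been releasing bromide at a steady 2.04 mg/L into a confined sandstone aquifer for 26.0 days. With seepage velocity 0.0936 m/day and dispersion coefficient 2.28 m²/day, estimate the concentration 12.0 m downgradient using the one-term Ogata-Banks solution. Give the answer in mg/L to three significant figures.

For a continuous step input, C/C₀ ≈ ½·erfc((x−vt)/(2√(Dt))).
vt = 0.0936 × 26.0 = 2.4336 m and 2√(Dt) = 2√(2.28 × 26.0) = 15.40 m.
Argument (x−vt)/(2√(Dt)) = (12.0 − 2.4336)/15.40 = 0.6212; ½·erfc(0.6212) = 0.1898.
C = 2.04 × 0.1898 = 0.387 mg/L.

0.387 mg/L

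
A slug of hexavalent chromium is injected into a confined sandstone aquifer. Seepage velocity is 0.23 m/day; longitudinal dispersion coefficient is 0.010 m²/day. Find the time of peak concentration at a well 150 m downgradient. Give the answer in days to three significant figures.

652 days

For the 1D instantaneous-source solution, setting ∂C/∂t = 0 at fixed x gives v²t² + 2Dt − x² = 0, so t = (√(D² + v²x²) − D)/v².
√(D² + v²x²) = √(0.010² + 0.23² × 150²) = 34.50; v² = 0.0529.
t = (34.50 − 0.010)/0.0529 = 652 days (vs. the pure-advection estimate x/v = 652 d).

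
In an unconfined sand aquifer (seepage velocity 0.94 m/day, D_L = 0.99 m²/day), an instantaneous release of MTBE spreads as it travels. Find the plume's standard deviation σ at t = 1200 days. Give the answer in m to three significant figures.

48.7 m

Dispersive spreading gives a Gaussian with σ² = 2Dt; advection only shifts the center.
σ = √(2 × 0.99 × 1200) = 48.7 m.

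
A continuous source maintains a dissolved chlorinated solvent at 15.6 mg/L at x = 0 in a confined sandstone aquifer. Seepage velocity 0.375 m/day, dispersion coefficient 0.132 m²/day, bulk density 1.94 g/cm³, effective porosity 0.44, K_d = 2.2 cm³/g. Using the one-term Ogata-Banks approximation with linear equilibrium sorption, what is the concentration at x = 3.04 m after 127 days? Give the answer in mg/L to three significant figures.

Retardation factor R = 1 + ρ_b·K_d/n = 1 + 1.94 × 2.2/0.44 = 10.70.
Sorption retards both mechanisms: v_R = v/R = 0.03505 m/day, D_R = D/R = 0.01234 m²/day.
v_R·t = 0.03505 × 127 = 4.45135 m; 2√(D_R t) = 2.504 m; argument = (3.04 − 4.45135)/2.504 = -0.5636.
C = C₀ × ½·erfc(-0.5636) = 15.6 × 0.7873 = 12.3 mg/L.

12.3 mg/L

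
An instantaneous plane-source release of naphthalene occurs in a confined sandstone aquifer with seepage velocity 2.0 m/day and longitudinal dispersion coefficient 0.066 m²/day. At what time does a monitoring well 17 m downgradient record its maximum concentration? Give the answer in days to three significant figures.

8.48 days

For the 1D instantaneous-source solution, setting ∂C/∂t = 0 at fixed x gives v²t² + 2Dt − x² = 0, so t = (√(D² + v²x²) − D)/v².
√(D² + v²x²) = √(0.066² + 2.0² × 17²) = 34.00; v² = 4.
t = (34.00 − 0.066)/4 = 8.48 days (vs. the pure-advection estimate x/v = 8.50 d).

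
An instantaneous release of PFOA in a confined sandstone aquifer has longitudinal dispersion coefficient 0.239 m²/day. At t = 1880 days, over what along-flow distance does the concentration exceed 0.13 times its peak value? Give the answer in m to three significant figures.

121 m

The plume is Gaussian with σ = √(2Dt) = √(2 × 0.239 × 1880) = 29.98 m.
C/C_peak = exp(−Δx²/(2σ²)) = 0.13 ⇒ Δx = σ·√(−2 ln 0.13) = 29.98 × 2.020 = 60.56 m.
Width = 2Δx = 121 m.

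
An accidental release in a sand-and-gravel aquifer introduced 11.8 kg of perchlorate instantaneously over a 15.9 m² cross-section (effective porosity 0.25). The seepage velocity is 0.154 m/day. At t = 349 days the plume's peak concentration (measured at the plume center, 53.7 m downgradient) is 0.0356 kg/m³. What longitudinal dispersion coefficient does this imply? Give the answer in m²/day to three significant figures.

At the plume center C_max = M/(n_e·A·√(4πDt)), so D = M²/(4πt·(n_e·A·C_max)²).
n_e·A·C_max = 0.25 × 15.9 × 0.0356 = 0.1415 kg/m.
D = 11.8²/(4π × 349 × 0.1415²) = 1.59 m²/day.

1.59 m²/day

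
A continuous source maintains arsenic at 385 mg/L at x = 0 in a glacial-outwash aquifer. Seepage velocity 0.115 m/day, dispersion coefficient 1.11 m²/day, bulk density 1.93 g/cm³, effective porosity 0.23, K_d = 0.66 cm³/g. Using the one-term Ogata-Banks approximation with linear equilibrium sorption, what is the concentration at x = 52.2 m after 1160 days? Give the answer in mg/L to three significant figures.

21.0 mg/L

Retardation factor R = 1 + ρ_b·K_d/n = 1 + 1.93 × 0.66/0.23 = 6.538.
Sorption retards both mechanisms: v_R = v/R = 0.01759 m/day, D_R = D/R = 0.1698 m²/day.
v_R·t = 0.01759 × 1160 = 20.4044 m; 2√(D_R t) = 28.07 m; argument = (52.2 − 20.4044)/28.07 = 1.133.
C = C₀ × ½·erfc(1.133) = 385 × 0.05454 = 21.0 mg/L.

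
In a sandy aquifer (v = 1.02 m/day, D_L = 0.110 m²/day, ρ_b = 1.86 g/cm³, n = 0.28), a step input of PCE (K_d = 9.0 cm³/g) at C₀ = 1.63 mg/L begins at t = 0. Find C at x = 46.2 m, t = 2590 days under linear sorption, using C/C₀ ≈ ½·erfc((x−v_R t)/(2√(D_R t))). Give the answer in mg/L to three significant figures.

Retardation factor R = 1 + ρ_b·K_d/n = 1 + 1.86 × 9.0/0.28 = 60.79.
Sorption retards both mechanisms: v_R = v/R = 0.01678 m/day, D_R = D/R = 0.001810 m²/day.
v_R·t = 0.01678 × 2590 = 43.4602 m; 2√(D_R t) = 4.330 m; argument = (46.2 − 43.4602)/4.330 = 0.6327.
C = C₀ × ½·erfc(0.6327) = 1.63 × 0.1855 = 0.302 mg/L.

0.302 mg/L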